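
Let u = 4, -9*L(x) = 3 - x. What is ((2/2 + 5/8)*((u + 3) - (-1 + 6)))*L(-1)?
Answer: -13/9 ≈ -1.4444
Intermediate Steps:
L(x) = -1/3 + x/9 (L(x) = -(3 - x)/9 = -1/3 + x/9)
((2/2 + 5/8)*((u + 3) - (-1 + 6)))*L(-1) = ((2/2 + 5/8)*((4 + 3) - (-1 + 6)))*(-1/3 + (1/9)*(-1)) = ((2*(1/2) + 5*(1/8))*(7 - 1*5))*(-1/3 - 1/9) = ((1 + 5/8)*(7 - 5))*(-4/9) = ((13/8)*2)*(-4/9) = (13/4)*(-4/9) = -13/9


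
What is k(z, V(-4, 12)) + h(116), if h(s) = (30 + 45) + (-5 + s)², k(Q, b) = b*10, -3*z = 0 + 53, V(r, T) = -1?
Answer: 12386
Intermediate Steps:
z = -53/3 (z = -(0 + 53)/3 = -⅓*53 = -53/3 ≈ -17.667)
k(Q, b) = 10*b
h(s) = 75 + (-5 + s)²
k(z, V(-4, 12)) + h(116) = 10*(-1) + (75 + (-5 + 116)²) = -10 + (75 + 111²) = -10 + (75 + 12321) = -10 + 12396 = 12386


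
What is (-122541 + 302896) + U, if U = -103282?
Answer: 77073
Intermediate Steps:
(-122541 + 302896) + U = (-122541 + 302896) - 103282 = 180355 - 103282 = 77073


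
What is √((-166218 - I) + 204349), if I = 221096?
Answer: I*√182965 ≈ 427.74*I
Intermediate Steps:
√((-166218 - I) + 204349) = √((-166218 - 1*221096) + 204349) = √((-166218 - 221096) + 204349) = √(-387314 + 204349) = √(-182965) = I*√182965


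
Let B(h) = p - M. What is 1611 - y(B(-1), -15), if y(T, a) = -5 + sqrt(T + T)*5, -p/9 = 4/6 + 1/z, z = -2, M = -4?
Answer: 1616 - 5*sqrt(5) ≈ 1604.8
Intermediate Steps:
p = -3/2 (p = -9*(4/6 + 1/(-2)) = -9*(4*(1/6) + 1*(-1/2)) = -9*(2/3 - 1/2) = -9*1/6 = -3/2 ≈ -1.5000)
B(h) = 5/2 (B(h) = -3/2 - 1*(-4) = -3/2 + 4 = 5/2)
y(T, a) = -5 + 5*sqrt(2)*sqrt(T) (y(T, a) = -5 + sqrt(2*T)*5 = -5 + (sqrt(2)*sqrt(T))*5 = -5 + 5*sqrt(2)*sqrt(T))
1611 - y(B(-1), -15) = 1611 - (-5 + 5*sqrt(2)*sqrt(5/2)) = 1611 - (-5 + 5*sqrt(2)*(sqrt(10)/2)) = 1611 - (-5 + 5*sqrt(5)) = 1611 + (5 - 5*sqrt(5)) = 1616 - 5*sqrt(5)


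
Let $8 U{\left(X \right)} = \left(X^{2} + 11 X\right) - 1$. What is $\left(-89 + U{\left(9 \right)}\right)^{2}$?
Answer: $\frac{284089}{64} \approx 4438.9$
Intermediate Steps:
$U{\left(X \right)} = - \frac{1}{8} + \frac{X^{2}}{8} + \frac{11 X}{8}$ ($U{\left(X \right)} = \frac{\left(X^{2} + 11 X\right) - 1}{8} = \frac{-1 + X^{2} + 11 X}{8} = - \frac{1}{8} + \frac{X^{2}}{8} + \frac{11 X}{8}$)
$\left(-89 + U{\left(9 \right)}\right)^{2} = \left(-89 + \left(- \frac{1}{8} + \frac{9^{2}}{8} + \frac{11}{8} \cdot 9\right)\right)^{2} = \left(-89 + \left(- \frac{1}{8} + \frac{1}{8} \cdot 81 + \frac{99}{8}\right)\right)^{2} = \left(-89 + \left(- \frac{1}{8} + \frac{81}{8} + \frac{99}{8}\right)\right)^{2} = \left(-89 + \frac{179}{8}\right)^{2} = \left(- \frac{533}{8}\right)^{2} = \frac{284089}{64}$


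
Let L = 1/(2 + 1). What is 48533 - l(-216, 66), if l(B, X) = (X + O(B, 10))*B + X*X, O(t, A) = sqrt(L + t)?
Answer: 58433 + 72*I*sqrt(1941) ≈ 58433.0 + 3172.1*I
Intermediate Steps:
L = 1/3 ≈ 0.33333
O(t, A) = sqrt(1/3 + t)
l(B, X) = X**2 + B*(X + sqrt(3 + 9*B)/3) (l(B, X) = (X + sqrt(3 + 9*B)/3)*B + X*X = B*(X + sqrt(3 + 9*B)/3) + X**2 = X**2 + B*(X + sqrt(3 + 9*B)/3))
48533 - l(-216, 66) = 48533 - (66**2 - 216*66 + (1/3)*(-216)*sqrt(3 + 9*(-216))) = 48533 - (4356 - 14256 + (1/3)*(-216)*sqrt(3 - 1944)) = 48533 - (4356 - 14256 + (1/3)*(-216)*sqrt(-1941)) = 48533 - (4356 - 14256 + (1/3)*(-216)*(I*sqrt(1941))) = 48533 - (4356 - 14256 - 72*I*sqrt(1941)) = 48533 - (-9900 - 72*I*sqrt(1941)) = 48533 + (9900 + 72*I*sqrt(1941)) = 58433 + 72*I*sqrt(1941)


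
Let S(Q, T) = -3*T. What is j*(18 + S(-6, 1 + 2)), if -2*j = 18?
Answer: -81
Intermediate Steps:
j = -9 (j = -1/2*18 = -9)
j*(18 + S(-6, 1 + 2)) = -9*(18 - 3*(1 + 2)) = -9*(18 - 3*3) = -9*(18 - 9) = -9*9 = -81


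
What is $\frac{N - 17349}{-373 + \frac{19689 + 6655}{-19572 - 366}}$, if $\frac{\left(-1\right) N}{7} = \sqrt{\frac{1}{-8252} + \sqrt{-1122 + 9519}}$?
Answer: $\frac{172952181}{3731609} + \frac{9969 \sqrt{-2063 + 51071628 \sqrt{933}}}{2199516962} \approx 46.527$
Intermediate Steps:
$N = - 7 \sqrt{- \frac{1}{8252} + 3 \sqrt{933}}$ ($N = - 7 \sqrt{\frac{1}{-8252} + \sqrt{-1122 + 9519}} = - 7 \sqrt{- \frac{1}{8252} + \sqrt{8397}} = - 7 \sqrt{- \frac{1}{8252} + 3 \sqrt{933}} \approx -67.008$)
$\frac{N - 17349}{-373 + \frac{19689 + 6655}{-19572 - 366}} = \frac{- \frac{7 \sqrt{-2063 + 51071628 \sqrt{933}}}{4126} - 17349}{-373 + \frac{19689 + 6655}{-19572 - 366}} = \frac{-17349 - \frac{7 \sqrt{-2063 + 51071628 \sqrt{933}}}{4126}}{-373 + \frac{26344}{-19938}} = \frac{-17349 - \frac{7 \sqrt{-2063 + 51071628 \sqrt{933}}}{4126}}{-373 + 26344 \left(- \frac{1}{19938}\right)} = \frac{-17349 - \frac{7 \sqrt{-2063 + 51071628 \sqrt{933}}}{4126}}{-373 - \frac{13172}{9969}} = \frac{-17349 - \frac{7 \sqrt{-2063 + 51071628 \sqrt{933}}}{4126}}{- \frac{3731609}{9969}} = \left(-17349 - \frac{7 \sqrt{-2063 + 51071628 \sqrt{933}}}{4126}\right) \left(- \frac{9969}{3731609}\right) = \frac{172952181}{3731609} + \frac{9969 \sqrt{-2063 + 51071628 \sqrt{933}}}{2199516962}$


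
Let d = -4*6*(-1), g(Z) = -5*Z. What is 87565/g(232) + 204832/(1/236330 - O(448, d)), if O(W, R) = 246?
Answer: -12248800017747/13487825528 ≈ -908.14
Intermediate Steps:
d = 24 (d = -24*(-1) = 24)
87565/g(232) + 204832/(1/236330 - O(448, d)) = 87565/((-5*232)) + 204832/(1/236330 - 1*246) = 87565/(-1160) + 204832/(1/236330 - 246) = 87565*(-1/1160) + 204832/(-58137179/236330) = -17513/232 + 204832*(-236330/58137179) = -17513/232 - 48407946560/58137179 = -12248800017747/13487825528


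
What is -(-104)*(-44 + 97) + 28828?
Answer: 34340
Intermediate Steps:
-(-104)*(-44 + 97) + 28828 = -(-104)*53 + 28828 = -1*(-5512) + 28828 = 5512 + 28828 = 34340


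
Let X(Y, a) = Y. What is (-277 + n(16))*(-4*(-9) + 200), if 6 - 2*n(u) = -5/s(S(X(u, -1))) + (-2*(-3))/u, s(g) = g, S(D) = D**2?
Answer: -8282361/128 ≈ -64706.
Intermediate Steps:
n(u) = 3 - 3/u + 5/(2*u**2) (n(u) = 3 - (-5/u**2 + (-2*(-3))/u)/2 = 3 - (-5/u**2 + 6/u)/2 = 3 + (-3/u + 5/(2*u**2)) = 3 - 3/u + 5/(2*u**2))
(-277 + n(16))*(-4*(-9) + 200) = (-277 + (3 - 3/16 + (5/2)/16**2))*(-4*(-9) + 200) = (-277 + (3 - 3*1/16 + (5/2)*(1/256)))*(36 + 200) = (-277 + (3 - 3/16 + 5/512))*236 = (-277 + 1445/512)*236 = -140379/512*236 = -8282361/128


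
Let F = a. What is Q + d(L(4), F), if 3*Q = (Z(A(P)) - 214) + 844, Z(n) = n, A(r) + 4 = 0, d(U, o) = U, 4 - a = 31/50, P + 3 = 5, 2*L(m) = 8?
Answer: 638/3 ≈ 212.67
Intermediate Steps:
L(m) = 4 (L(m) = (½)*8 = 4)
P = 2 (P = -3 + 5 = 2)
a = 169/50 (a = 4 - 31/50 = 169/50 ≈ 3.3800)
F = 169/50 ≈ 3.3800
A(r) = -4 (A(r) = -4 + 0 = -4)
Q = 626/3 (Q = ((-4 - 214) + 844)/3 = (-218 + 844)/3 = (⅓)*626 = 626/3 ≈ 208.67)
Q + d(L(4), F) = 626/3 + 4 = 638/3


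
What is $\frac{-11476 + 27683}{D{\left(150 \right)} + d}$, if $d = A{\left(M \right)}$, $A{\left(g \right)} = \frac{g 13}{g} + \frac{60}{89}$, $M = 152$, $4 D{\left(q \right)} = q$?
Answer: $\frac{2884846}{9109} \approx 316.7$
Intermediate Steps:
$D{\left(q \right)} = \frac{q}{4}$
$A{\left(g \right)} = \frac{1217}{89}$ ($A{\left(g \right)} = \frac{13 g}{g} + 60 \cdot \frac{1}{89} = 13 + \frac{60}{89} = \frac{1217}{89}$)
$d = \frac{1217}{89} \approx 13.674$
$\frac{-11476 + 27683}{D{\left(150 \right)} + d} = \frac{-11476 + 27683}{\frac{1}{4} \cdot 150 + \frac{1217}{89}} = \frac{16207}{\frac{75}{2} + \frac{1217}{89}} = \frac{16207}{\frac{9109}{178}} = 16207 \cdot \frac{178}{9109} = \frac{2884846}{9109}$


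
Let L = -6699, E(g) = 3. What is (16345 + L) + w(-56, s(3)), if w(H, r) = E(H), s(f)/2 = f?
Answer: 9649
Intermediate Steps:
s(f) = 2*f
w(H, r) = 3
(16345 + L) + w(-56, s(3)) = (16345 - 6699) + 3 = 9646 + 3 = 9649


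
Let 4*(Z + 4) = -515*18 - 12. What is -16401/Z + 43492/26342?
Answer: 533132296/61231979 ≈ 8.7068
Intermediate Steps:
Z = -4649/2 (Z = -4 + (-515*18 - 12)/4 = -4 + (-103*90 - 12)/4 = -4 + (-9270 - 12)/4 = -4 + (¼)*(-9282) = -4 - 4641/2 = -4649/2 ≈ -2324.5)
-16401/Z + 43492/26342 = -16401/(-4649/2) + 43492/26342 = -16401*(-2/4649) + 43492*(1/26342) = 32802/4649 + 21746/13171 = 533132296/61231979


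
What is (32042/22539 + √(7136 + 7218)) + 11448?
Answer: 258058514/22539 + √14354 ≈ 11569.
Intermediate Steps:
(32042/22539 + √(7136 + 7218)) + 11448 = (32042*(1/22539) + √14354) + 11448 = (32042/22539 + √14354) + 11448 = 258058514/22539 + √14354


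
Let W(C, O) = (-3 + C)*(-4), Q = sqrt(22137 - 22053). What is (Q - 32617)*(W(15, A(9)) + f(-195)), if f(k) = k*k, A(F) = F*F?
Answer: -1238695809 + 75954*sqrt(21) ≈ -1.2383e+9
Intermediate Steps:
A(F) = F**2
f(k) = k**2
Q = 2*sqrt(21) (Q = sqrt(84) = 2*sqrt(21) ≈ 9.1651)
W(C, O) = 12 - 4*C
(Q - 32617)*(W(15, A(9)) + f(-195)) = (2*sqrt(21) - 32617)*((12 - 4*15) + (-195)**2) = (-32617 + 2*sqrt(21))*((12 - 60) + 38025) = (-32617 + 2*sqrt(21))*(-48 + 38025) = (-32617 + 2*sqrt(21))*37977 = -1238695809 + 75954*sqrt(21)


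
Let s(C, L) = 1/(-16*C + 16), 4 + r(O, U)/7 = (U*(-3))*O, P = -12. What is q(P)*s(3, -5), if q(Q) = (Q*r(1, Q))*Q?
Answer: -1008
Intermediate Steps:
r(O, U) = -28 - 21*O*U (r(O, U) = -28 + 7*((U*(-3))*O) = -28 + 7*((-3*U)*O) = -28 + 7*(-3*O*U) = -28 - 21*O*U)
q(Q) = Q**2*(-28 - 21*Q) (q(Q) = (Q*(-28 - 21*1*Q))*Q = (Q*(-28 - 21*Q))*Q = Q**2*(-28 - 21*Q))
s(C, L) = 1/(16 - 16*C)
q(P)*s(3, -5) = ((-12)**2*(-28 - 21*(-12)))*(-1/(-16 + 16*3)) = (144*(-28 + 252))*(-1/(-16 + 48)) = (144*224)*(-1/32) = 32256*(-1*1/32) = 32256*(-1/32) = -1008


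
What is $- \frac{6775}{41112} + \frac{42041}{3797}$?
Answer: $\frac{1702664917}{156102264} \approx 10.907$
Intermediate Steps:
$- \frac{6775}{41112} + \frac{42041}{3797} = \frac{1702664917}{156102264}$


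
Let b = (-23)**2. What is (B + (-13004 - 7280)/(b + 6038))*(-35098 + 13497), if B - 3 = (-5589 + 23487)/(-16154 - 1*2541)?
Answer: 252212001541/11160915 ≈ 22598.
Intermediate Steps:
b = 529
B = 38187/18695 (B = 3 + (-5589 + 23487)/(-16154 - 1*2541) = 3 + 17898/(-16154 - 2541) = 3 + 17898/(-18695) = 3 + 17898*(-1/18695) = 3 - 17898/18695 = 38187/18695 ≈ 2.0426)
(B + (-13004 - 7280)/(b + 6038))*(-35098 + 13497) = (38187/18695 + (-13004 - 7280)/(529 + 6038))*(-35098 + 13497) = (38187/18695 - 20284/6567)*(-21601) = (38187/18695 - 20284*1/6567)*(-21601) = (38187/18695 - 1844/597)*(-21601) = -11675941/11160915*(-21601) = 252212001541/11160915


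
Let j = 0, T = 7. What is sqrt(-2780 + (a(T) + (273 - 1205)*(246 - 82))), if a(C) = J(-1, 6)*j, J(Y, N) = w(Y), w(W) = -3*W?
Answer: 6*I*sqrt(4323) ≈ 394.5*I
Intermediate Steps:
J(Y, N) = -3*Y
a(C) = 0 (a(C) = -3*(-1)*0 = 3*0 = 0)
sqrt(-2780 + (a(T) + (273 - 1205)*(246 - 82))) = sqrt(-2780 + (0 + (273 - 1205)*(246 - 82))) = sqrt(-2780 + (0 - 932*164)) = sqrt(-2780 + (0 - 152848)) = sqrt(-2780 - 152848) = sqrt(-155628) = 6*I*sqrt(4323)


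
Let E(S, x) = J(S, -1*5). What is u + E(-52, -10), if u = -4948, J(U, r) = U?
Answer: -5000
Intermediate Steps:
E(S, x) = S
u + E(-52, -10) = -4948 - 52 = -5000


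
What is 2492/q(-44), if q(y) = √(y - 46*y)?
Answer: 1246*√55/165 ≈ 56.004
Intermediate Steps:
q(y) = 3*√5*√(-y) (q(y) = √(-45*y) = 3*√5*√(-y))
2492/q(-44) = 2492/((3*√5*√(-1*(-44)))) = 2492/((3*√5*√44)) = 2492/((3*√5*(2*√11))) = 2492/((6*√55)) = 2492*(√55/330) = 1246*√55/165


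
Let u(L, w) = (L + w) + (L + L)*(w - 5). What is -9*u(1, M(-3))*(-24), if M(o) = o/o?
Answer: -1296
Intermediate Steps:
M(o) = 1
u(L, w) = L + w + 2*L*(-5 + w) (u(L, w) = (L + w) + (2*L)*(-5 + w) = (L + w) + 2*L*(-5 + w) = L + w + 2*L*(-5 + w))
-9*u(1, M(-3))*(-24) = -9*(1 - 9*1 + 2*1*1)*(-24) = -9*(1 - 9 + 2)*(-24) = -9*(-6)*(-24) = 54*(-24) = -1296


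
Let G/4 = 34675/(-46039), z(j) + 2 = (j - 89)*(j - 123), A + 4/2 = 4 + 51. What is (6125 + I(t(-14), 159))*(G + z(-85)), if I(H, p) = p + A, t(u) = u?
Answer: 10557522543270/46039 ≈ 2.2932e+8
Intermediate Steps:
A = 53 (A = -2 + (4 + 51) = -2 + 55 = 53)
z(j) = -2 + (-123 + j)*(-89 + j) (z(j) = -2 + (j - 89)*(j - 123) = -2 + (-89 + j)*(-123 + j) = -2 + (-123 + j)*(-89 + j))
G = -138700/46039 (G = 4*(34675/(-46039)) = 4*(34675*(-1/46039)) = 4*(-34675/46039) = -138700/46039 ≈ -3.0127)
I(H, p) = 53 + p (I(H, p) = p + 53 = 53 + p)
(6125 + I(t(-14), 159))*(G + z(-85)) = (6125 + (53 + 159))*(-138700/46039 + (10945 + (-85)**2 - 212*(-85))) = (6125 + 212)*(-138700/46039 + (10945 + 7225 + 18020)) = 6337*(-138700/46039 + 36190) = 6337*(1666012710/46039) = 10557522543270/46039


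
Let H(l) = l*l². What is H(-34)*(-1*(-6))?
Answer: -235824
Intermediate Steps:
H(l) = l³
H(-34)*(-1*(-6)) = (-34)³*(-1*(-6)) = -39304*6 = -235824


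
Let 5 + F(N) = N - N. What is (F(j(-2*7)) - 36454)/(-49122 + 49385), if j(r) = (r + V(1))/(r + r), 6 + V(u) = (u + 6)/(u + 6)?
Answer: -36459/263 ≈ -138.63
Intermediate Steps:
V(u) = -5 (V(u) = -6 + (u + 6)/(u + 6) = -6 + (6 + u)/(6 + u) = -6 + 1 = -5)
j(r) = (-5 + r)/(2*r) (j(r) = (r - 5)/(r + r) = (-5 + r)/((2*r)) = (-5 + r)*(1/(2*r)) = (-5 + r)/(2*r))
F(N) = -5 (F(N) = -5 + (N - N) = -5 + 0 = -5)
(F(j(-2*7)) - 36454)/(-49122 + 49385) = (-5 - 36454)/(-49122 + 49385) = -36459/263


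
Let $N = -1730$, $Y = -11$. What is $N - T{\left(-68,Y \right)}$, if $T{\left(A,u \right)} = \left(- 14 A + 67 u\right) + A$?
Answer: $-1877$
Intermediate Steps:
$T{\left(A,u \right)} = - 13 A + 67 u$
$N - T{\left(-68,Y \right)} = -1730 - \left(\left(-13\right) \left(-68\right) + 67 \left(-11\right)\right) = -1730 - \left(884 - 737\right) = -1730 - 147 = -1877$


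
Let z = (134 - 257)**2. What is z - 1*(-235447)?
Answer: 250576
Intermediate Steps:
z = 15129 (z = (-123)**2 = 15129)
z - 1*(-235447) = 15129 - 1*(-235447) = 15129 + 235447 = 250576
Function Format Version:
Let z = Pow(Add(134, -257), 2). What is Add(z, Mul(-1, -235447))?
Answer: 250576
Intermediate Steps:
z = 15129 (z = Pow(-123, 2) = 15129)
Add(z, Mul(-1, -235447)) = Add(15129, Mul(-1, -235447)) = Add(15129, 235447) = 250576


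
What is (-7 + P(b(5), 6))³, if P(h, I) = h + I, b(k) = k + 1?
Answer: 125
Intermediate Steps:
b(k) = 1 + k
P(h, I) = I + h
(-7 + P(b(5), 6))³ = (-7 + (6 + (1 + 5)))³ = (-7 + (6 + 6))³ = (-7 + 12)³ = 5³ = 125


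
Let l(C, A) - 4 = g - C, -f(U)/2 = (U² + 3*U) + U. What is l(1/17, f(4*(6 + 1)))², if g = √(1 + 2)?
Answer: 5356/289 + 134*√3/17 ≈ 32.185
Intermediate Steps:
f(U) = -8*U - 2*U² (f(U) = -2*((U² + 3*U) + U) = -2*(U² + 4*U) = -8*U - 2*U²)
g = √3 ≈ 1.7320
l(C, A) = 4 + √3 - C (l(C, A) = 4 + (√3 - C) = 4 + √3 - C)
l(1/17, f(4*(6 + 1)))² = (4 + √3 - 1/17)² = (67/17 + √3)²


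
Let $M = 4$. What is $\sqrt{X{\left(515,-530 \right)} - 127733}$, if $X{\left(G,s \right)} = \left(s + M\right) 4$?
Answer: $i \sqrt{129837} \approx 360.33 i$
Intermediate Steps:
$X{\left(G,s \right)} = 16 + 4 s$ ($X{\left(G,s \right)} = \left(s + 4\right) 4 = \left(4 + s\right) 4 = 16 + 4 s$)
$\sqrt{X{\left(515,-530 \right)} - 127733} = \sqrt{\left(16 + 4 \left(-530\right)\right) - 127733} = \sqrt{\left(16 - 2120\right) - 127733} = \sqrt{-2104 - 127733} = \sqrt{-129837} = i \sqrt{129837}$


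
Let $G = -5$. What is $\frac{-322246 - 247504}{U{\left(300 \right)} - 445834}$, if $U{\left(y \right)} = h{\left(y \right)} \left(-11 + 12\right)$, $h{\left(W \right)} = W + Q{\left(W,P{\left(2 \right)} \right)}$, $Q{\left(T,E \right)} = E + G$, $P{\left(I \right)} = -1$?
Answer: $\frac{56975}{44554} \approx 1.2788$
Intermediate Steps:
$Q{\left(T,E \right)} = -5 + E$ ($Q{\left(T,E \right)} = E - 5 = -5 + E$)
$h{\left(W \right)} = -6 + W$ ($h{\left(W \right)} = W - 6 = -6 + W$)
$U{\left(y \right)} = -6 + y$ ($U{\left(y \right)} = \left(-6 + y\right) \left(-11 + 12\right) = \left(-6 + y\right) 1 = -6 + y$)
$\frac{-322246 - 247504}{U{\left(300 \right)} - 445834} = \frac{-322246 - 247504}{\left(-6 + 300\right) - 445834} = - \frac{569750}{294 - 445834} = - \frac{569750}{-445540} = \left(-569750\right) \left(- \frac{1}{445540}\right) = \frac{56975}{44554}$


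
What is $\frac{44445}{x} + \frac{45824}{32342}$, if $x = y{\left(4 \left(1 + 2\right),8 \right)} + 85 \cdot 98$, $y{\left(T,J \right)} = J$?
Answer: $\frac{909760351}{134833798} \approx 6.7473$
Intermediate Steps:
$x = 8338$ ($x = 8 + 85 \cdot 98 = 8 + 8330 = 8338$)
$\frac{44445}{x} + \frac{45824}{32342} = \frac{44445}{8338} + \frac{45824}{32342} = 44445 \cdot \frac{1}{8338} + 45824 \cdot \frac{1}{32342} = \frac{44445}{8338} + \frac{22912}{16171} = \frac{909760351}{134833798}$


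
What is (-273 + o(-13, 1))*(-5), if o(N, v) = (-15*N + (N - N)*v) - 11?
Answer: 445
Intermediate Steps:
o(N, v) = -11 - 15*N (o(N, v) = (-15*N + 0*v) - 11 = (-15*N + 0) - 11 = -15*N - 11 = -11 - 15*N)
(-273 + o(-13, 1))*(-5) = (-273 + (-11 - 15*(-13)))*(-5) = (-273 + (-11 + 195))*(-5) = (-273 + 184)*(-5) = -89*(-5) = 445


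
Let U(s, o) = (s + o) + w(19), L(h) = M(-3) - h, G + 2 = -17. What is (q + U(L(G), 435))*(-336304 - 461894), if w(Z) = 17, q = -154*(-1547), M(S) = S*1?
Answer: -190534651788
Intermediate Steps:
M(S) = S
G = -19 (G = -2 - 17 = -19)
q = 238238
L(h) = -3 - h
U(s, o) = 17 + o + s (U(s, o) = (s + o) + 17 = (o + s) + 17 = 17 + o + s)
(q + U(L(G), 435))*(-336304 - 461894) = (238238 + (17 + 435 + (-3 - 1*(-19))))*(-336304 - 461894) = (238238 + (17 + 435 + (-3 + 19)))*(-798198) = (238238 + (17 + 435 + 16))*(-798198) = (238238 + 468)*(-798198) = 238706*(-798198) = -190534651788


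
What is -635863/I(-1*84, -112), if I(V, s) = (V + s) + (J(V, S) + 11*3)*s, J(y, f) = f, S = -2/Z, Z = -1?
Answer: 635863/4116 ≈ 154.49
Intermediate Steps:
S = 2 (S = -2/(-1) = -2*(-1) = 2)
I(V, s) = V + 36*s (I(V, s) = (V + s) + (2 + 11*3)*s = (V + s) + (2 + 33)*s = (V + s) + 35*s = V + 36*s)
-635863/I(-1*84, -112) = -635863/(-1*84 + 36*(-112)) = -635863/(-84 - 4032) = -635863/(-4116) = -635863*(-1/4116) = 635863/4116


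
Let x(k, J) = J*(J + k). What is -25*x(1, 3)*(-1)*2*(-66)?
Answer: -39600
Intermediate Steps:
-25*x(1, 3)*(-1)*2*(-66) = -25*(3*(3 + 1))*(-1)*2*(-66) = -25*(3*4)*(-1)*2*(-66) = -25*12*(-1)*2*(-66) = -(-300)*2*(-66) = -25*(-24)*(-66) = 600*(-66) = -39600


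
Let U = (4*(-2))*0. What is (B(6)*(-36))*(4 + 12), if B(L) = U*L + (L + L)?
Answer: -6912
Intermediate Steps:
U = 0 (U = -8*0 = 0)
B(L) = 2*L (B(L) = 0*L + (L + L) = 0 + 2*L = 2*L)
(B(6)*(-36))*(4 + 12) = ((2*6)*(-36))*(4 + 12) = (12*(-36))*16 = -432*16 = -6912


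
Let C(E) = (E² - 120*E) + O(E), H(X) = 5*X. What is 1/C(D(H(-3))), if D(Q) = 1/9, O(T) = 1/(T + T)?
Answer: -162/1429 ≈ -0.11337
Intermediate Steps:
O(T) = 1/(2*T)
D(Q) = ⅑
C(E) = E² + 1/(2*E) - 120*E (C(E) = (E² - 120*E) + 1/(2*E) = E² + 1/(2*E) - 120*E)
1/C(D(H(-3))) = 1/((⅑)² + 1/(2*(⅑)) - 120*⅑) = 1/(1/81 + (½)*9 - 40/3) = 1/(1/81 + 9/2 - 40/3) = 1/(-1429/162) = -162/1429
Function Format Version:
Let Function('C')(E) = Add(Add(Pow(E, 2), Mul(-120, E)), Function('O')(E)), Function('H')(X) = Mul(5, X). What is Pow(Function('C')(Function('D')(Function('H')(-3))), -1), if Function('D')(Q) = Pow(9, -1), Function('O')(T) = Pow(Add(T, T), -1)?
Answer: Rational(-162, 1429) ≈ -0.11337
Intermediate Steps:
Function('O')(T) = Mul(Rational(1, 2), Pow(T, -1)) (Function('O')(T) = Pow(Mul(2, T), -1) = Mul(Rational(1, 2), Pow(T, -1)))
Function('D')(Q) = Rational(1, 9)
Function('C')(E) = Add(Pow(E, 2), Mul(Rational(1, 2), Pow(E, -1)), Mul(-120, E)) (Function('C')(E) = Add(Add(Pow(E, 2), Mul(-120, E)), Mul(Rational(1, 2), Pow(E, -1))) = Add(Pow(E, 2), Mul(Rational(1, 2), Pow(E, -1)), Mul(-120, E)))
Pow(Function('C')(Function('D')(Function('H')(-3))), -1) = Pow(Add(Pow(Rational(1, 9), 2), Mul(Rational(1, 2), Pow(Rational(1, 9), -1)), Mul(-120, Rational(1, 9))), -1) = Pow(Add(Rational(1, 81), Mul(Rational(1, 2), 9), Rational(-40, 3)), -1) = Pow(Add(Rational(1, 81), Rational(9, 2), Rational(-40, 3)), -1) = Pow(Rational(-1429, 162), -1) = Rational(-162, 1429)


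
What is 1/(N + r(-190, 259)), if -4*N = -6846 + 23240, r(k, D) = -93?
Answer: -2/8383 ≈ -0.00023858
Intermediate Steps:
N = -8197/2 (N = -(-6846 + 23240)/4 = -¼*16394 = -8197/2 ≈ -4098.5)
1/(N + r(-190, 259)) = 1/(-8197/2 - 93) = 1/(-8383/2) = -2/8383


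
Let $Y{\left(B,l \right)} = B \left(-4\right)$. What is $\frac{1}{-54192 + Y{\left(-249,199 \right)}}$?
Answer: $- \frac{1}{53196} \approx -1.8798 \cdot 10^{-5}$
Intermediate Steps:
$Y{\left(B,l \right)} = - 4 B$
$\frac{1}{-54192 + Y{\left(-249,199 \right)}} = \frac{1}{-54192 - -996} = \frac{1}{-54192 + 996} = \frac{1}{-53196} = - \frac{1}{53196}$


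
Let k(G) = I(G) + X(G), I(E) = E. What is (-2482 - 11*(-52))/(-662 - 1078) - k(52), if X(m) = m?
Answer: -17905/174 ≈ -102.90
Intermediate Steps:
k(G) = 2*G (k(G) = G + G = 2*G)
(-2482 - 11*(-52))/(-662 - 1078) - k(52) = (-2482 - 11*(-52))/(-662 - 1078) - 2*52 = (-2482 + 572)/(-1740) - 1*104 = -1910*(-1/1740) - 104 = 191/174 - 104 = -17905/174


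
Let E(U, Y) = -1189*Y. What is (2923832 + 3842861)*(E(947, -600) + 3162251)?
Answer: 26225340492143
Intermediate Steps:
(2923832 + 3842861)*(E(947, -600) + 3162251) = (2923832 + 3842861)*(-1189*(-600) + 3162251) = 6766693*(713400 + 3162251) = 6766693*3875651 = 26225340492143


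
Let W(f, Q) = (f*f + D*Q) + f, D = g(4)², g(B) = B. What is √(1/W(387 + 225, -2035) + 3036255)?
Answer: √89092845051254669/171298 ≈ 1742.5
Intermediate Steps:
D = 16 (D = 4² = 16)
W(f, Q) = f + f² + 16*Q (W(f, Q) = (f*f + 16*Q) + f = (f² + 16*Q) + f = f + f² + 16*Q)
√(1/W(387 + 225, -2035) + 3036255) = √(1/((387 + 225) + (387 + 225)² + 16*(-2035)) + 3036255) = √(1/(612 + 612² - 32560) + 3036255) = √(1/(612 + 374544 - 32560) + 3036255) = √(1/342596 + 3036255) = √(1040208817981/342596) = √89092845051254669/171298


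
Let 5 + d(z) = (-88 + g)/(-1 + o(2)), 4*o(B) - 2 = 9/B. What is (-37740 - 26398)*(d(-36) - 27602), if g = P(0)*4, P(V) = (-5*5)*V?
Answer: 8898441982/5 ≈ 1.7797e+9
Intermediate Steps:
P(V) = -25*V
o(B) = 1/2 + 9/(4*B) (o(B) = 1/2 + (9/B)/4 = 1/2 + 9/(4*B))
g = 0 (g = -25*0*4 = 0*4 = 0)
d(z) = -729/5 (d(z) = -5 + (-88 + 0)/(-1 + (1/4)*(9 + 2*2)/2) = -5 - 88/(-1 + (1/4)*(1/2)*(9 + 4)) = -5 - 88/(-1 + (1/4)*(1/2)*13) = -5 - 88/(-1 + 13/8) = -5 - 88/5/8 = -5 - 88*8/5 = -5 - 704/5 = -729/5)
(-37740 - 26398)*(d(-36) - 27602) = (-37740 - 26398)*(-729/5 - 27602) = -64138*(-138739/5) = 8898441982/5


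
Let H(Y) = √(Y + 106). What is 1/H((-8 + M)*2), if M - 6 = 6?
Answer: √114/114 ≈ 0.093659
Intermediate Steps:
M = 12 (M = 6 + 6 = 12)
H(Y) = √(106 + Y)
1/H((-8 + M)*2) = 1/(√(106 + (-8 + 12)*2)) = 1/(√(106 + 4*2)) = 1/(√(106 + 8)) = 1/(√114) = √114/114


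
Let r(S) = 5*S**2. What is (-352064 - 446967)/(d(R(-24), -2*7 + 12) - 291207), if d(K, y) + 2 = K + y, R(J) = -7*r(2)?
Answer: 799031/291351 ≈ 2.7425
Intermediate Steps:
R(J) = -140 (R(J) = -35*2**2 = -35*4 = -7*20 = -140)
d(K, y) = -2 + K + y (d(K, y) = -2 + (K + y) = -2 + K + y)
(-352064 - 446967)/(d(R(-24), -2*7 + 12) - 291207) = (-352064 - 446967)/((-2 - 140 + (-2*7 + 12)) - 291207) = -799031/((-2 - 140 + (-14 + 12)) - 291207) = -799031/((-2 - 140 - 2) - 291207) = -799031/(-144 - 291207) = -799031/(-291351) = -799031*(-1/291351) = 799031/291351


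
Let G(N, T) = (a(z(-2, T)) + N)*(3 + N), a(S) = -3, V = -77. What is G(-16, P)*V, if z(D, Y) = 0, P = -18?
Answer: -19019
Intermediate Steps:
G(N, T) = (-3 + N)*(3 + N)
G(-16, P)*V = (-9 + (-16)²)*(-77) = (-9 + 256)*(-77) = 247*(-77) = -19019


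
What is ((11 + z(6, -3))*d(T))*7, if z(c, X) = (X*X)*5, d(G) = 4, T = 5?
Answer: 1568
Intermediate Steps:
z(c, X) = 5*X² (z(c, X) = X²*5 = 5*X²)
((11 + z(6, -3))*d(T))*7 = ((11 + 5*(-3)²)*4)*7 = ((11 + 5*9)*4)*7 = ((11 + 45)*4)*7 = (56*4)*7 = 224*7 = 1568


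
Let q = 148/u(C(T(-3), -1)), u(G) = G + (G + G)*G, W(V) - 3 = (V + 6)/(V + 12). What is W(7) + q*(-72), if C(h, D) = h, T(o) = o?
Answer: -67138/95 ≈ -706.72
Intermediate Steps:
W(V) = 3 + (6 + V)/(12 + V) (W(V) = 3 + (V + 6)/(V + 12) = 3 + (6 + V)/(12 + V))
u(G) = G + 2*G² (u(G) = G + (2*G)*G = G + 2*G²)
q = 148/15 (q = 148/((-3*(1 + 2*(-3)))) = 148/((-3*(1 - 6))) = 148/((-3*(-5))) = 148/15 ≈ 9.8667)
W(7) + q*(-72) = 2*(21 + 2*7)/(12 + 7) + (148/15)*(-72) = 2*(21 + 14)/19 - 3552/5 = 2*(1/19)*35 - 3552/5 = 70/19 - 3552/5 = -67138/95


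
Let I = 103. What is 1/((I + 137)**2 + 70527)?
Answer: 1/128127 ≈ 7.8048e-6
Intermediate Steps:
1/((I + 137)**2 + 70527) = 1/((103 + 137)**2 + 70527) = 1/(240**2 + 70527) = 1/(57600 + 70527) = 1/128127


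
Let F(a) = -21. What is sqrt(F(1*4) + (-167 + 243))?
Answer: sqrt(55) ≈ 7.4162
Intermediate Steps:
sqrt(F(1*4) + (-167 + 243)) = sqrt(-21 + (-167 + 243)) = sqrt(-21 + 76) = sqrt(55)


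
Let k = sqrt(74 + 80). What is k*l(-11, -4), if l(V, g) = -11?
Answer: -11*sqrt(154) ≈ -136.51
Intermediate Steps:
k = sqrt(154) ≈ 12.410
k*l(-11, -4) = sqrt(154)*(-11) = -11*sqrt(154)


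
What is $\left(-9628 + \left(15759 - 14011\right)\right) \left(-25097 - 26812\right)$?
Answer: $409042920$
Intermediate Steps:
$\left(-9628 + \left(15759 - 14011\right)\right) \left(-25097 - 26812\right) = \left(-9628 + \left(15759 - 14011\right)\right) \left(-51909\right) = \left(-9628 + 1748\right) \left(-51909\right) = \left(-7880\right) \left(-51909\right) = 409042920$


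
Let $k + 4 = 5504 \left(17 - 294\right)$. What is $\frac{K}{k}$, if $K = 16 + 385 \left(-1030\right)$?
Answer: $\frac{66089}{254102} \approx 0.26009$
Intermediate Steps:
$k = -1524612$ ($k = -4 + 5504 \left(17 - 294\right) = -4 + 5504 \left(-277\right) = -4 - 1524608 = -1524612$)
$K = -396534$ ($K = 16 - 396550 = -396534$)
$\frac{K}{k} = - \frac{396534}{-1524612} = \left(-396534\right) \left(- \frac{1}{1524612}\right) = \frac{66089}{254102}$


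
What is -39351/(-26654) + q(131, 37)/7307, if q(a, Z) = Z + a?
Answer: 292015629/194760778 ≈ 1.4994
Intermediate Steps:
-39351/(-26654) + q(131, 37)/7307 = -39351/(-26654) + (37 + 131)/7307 = -39351*(-1/26654) + 168*(1/7307) = 39351/26654 + 168/7307 = 292015629/194760778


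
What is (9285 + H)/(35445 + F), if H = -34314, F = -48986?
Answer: 25029/13541 ≈ 1.8484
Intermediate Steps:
(9285 + H)/(35445 + F) = (9285 - 34314)/(35445 - 48986) = -25029/(-13541) = -25029*(-1/13541) = 25029/13541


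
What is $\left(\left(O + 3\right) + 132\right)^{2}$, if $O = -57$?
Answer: $6084$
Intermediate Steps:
$\left(\left(O + 3\right) + 132\right)^{2} = \left(\left(-57 + 3\right) + 132\right)^{2} = \left(-54 + 132\right)^{2} = 78^{2} = 6084$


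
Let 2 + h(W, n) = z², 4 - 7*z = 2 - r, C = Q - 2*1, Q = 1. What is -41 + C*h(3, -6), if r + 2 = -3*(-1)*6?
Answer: -2235/49 ≈ -45.612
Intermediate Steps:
r = 16 (r = -2 - 3*(-1)*6 = -2 + 3*6 = -2 + 18 = 16)
C = -1 (C = 1 - 2*1 = 1 - 2 = -1)
z = 18/7 (z = 4/7 - (2 - 1*16)/7 = 4/7 - (2 - 16)/7 = 4/7 - ⅐*(-14) = 4/7 + 2 = 18/7 ≈ 2.5714)
h(W, n) = 226/49 (h(W, n) = -2 + (18/7)² = -2 + 324/49 = 226/49)
-41 + C*h(3, -6) = -41 - 1*226/49 = -41 - 226/49 = -2235/49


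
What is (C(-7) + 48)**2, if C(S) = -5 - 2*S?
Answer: 3249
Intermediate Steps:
(C(-7) + 48)**2 = ((-5 - 2*(-7)) + 48)**2 = ((-5 + 14) + 48)**2 = (9 + 48)**2 = 57**2 = 3249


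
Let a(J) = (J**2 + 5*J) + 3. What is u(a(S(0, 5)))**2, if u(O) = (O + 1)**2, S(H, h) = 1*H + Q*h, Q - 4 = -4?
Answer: 256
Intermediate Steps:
Q = 0 (Q = 4 - 4 = 0)
S(H, h) = H (S(H, h) = 1*H + 0*h = H + 0 = H)
a(J) = 3 + J**2 + 5*J
u(O) = (1 + O)**2
u(a(S(0, 5)))**2 = ((1 + (3 + 0**2 + 5*0))**2)**2 = ((1 + (3 + 0 + 0))**2)**2 = ((1 + 3)**2)**2 = (4**2)**2 = 16**2 = 256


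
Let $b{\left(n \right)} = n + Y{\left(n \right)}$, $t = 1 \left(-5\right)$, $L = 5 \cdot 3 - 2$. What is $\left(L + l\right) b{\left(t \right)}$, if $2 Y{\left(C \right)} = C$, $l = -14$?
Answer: $\frac{15}{2} \approx 7.5$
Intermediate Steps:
$L = 13$ ($L = 15 - 2 = 13$)
$Y{\left(C \right)} = \frac{C}{2}$
$t = -5$
$b{\left(n \right)} = \frac{3 n}{2}$ ($b{\left(n \right)} = n + \frac{n}{2} = \frac{3 n}{2}$)
$\left(L + l\right) b{\left(t \right)} = \left(13 - 14\right) \frac{3}{2} \left(-5\right) = \left(-1\right) \left(- \frac{15}{2}\right) = \frac{15}{2}$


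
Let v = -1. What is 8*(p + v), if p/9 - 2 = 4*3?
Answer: 1000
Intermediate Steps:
p = 126 (p = 18 + 9*(4*3) = 18 + 9*12 = 18 + 108 = 126)
8*(p + v) = 8*(126 - 1) = 8*125 = 1000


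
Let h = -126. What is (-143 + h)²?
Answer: 72361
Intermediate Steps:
(-143 + h)² = (-143 - 126)² = (-269)² = 72361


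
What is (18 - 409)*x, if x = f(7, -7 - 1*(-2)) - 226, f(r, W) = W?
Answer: 90321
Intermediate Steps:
x = -231 (x = (-7 - 1*(-2)) - 226 = (-7 + 2) - 226 = -5 - 226 = -231)
(18 - 409)*x = (18 - 409)*(-231) = -391*(-231) = 90321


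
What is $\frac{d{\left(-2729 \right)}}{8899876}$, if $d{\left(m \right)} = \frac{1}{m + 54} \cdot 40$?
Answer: $- \frac{2}{1190358415} \approx -1.6802 \cdot 10^{-9}$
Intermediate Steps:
$d{\left(m \right)} = \frac{40}{54 + m}$ ($d{\left(m \right)} = \frac{1}{54 + m} 40 = \frac{40}{54 + m}$)
$\frac{d{\left(-2729 \right)}}{8899876} = \frac{40 \frac{1}{54 - 2729}}{8899876} = \frac{40}{-2675} \cdot \frac{1}{8899876} = 40 \left(- \frac{1}{2675}\right) \frac{1}{8899876} = \left(- \frac{8}{535}\right) \frac{1}{8899876} = - \frac{2}{1190358415}$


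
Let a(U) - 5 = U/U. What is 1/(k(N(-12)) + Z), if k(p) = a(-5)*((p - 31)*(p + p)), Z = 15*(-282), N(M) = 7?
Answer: -1/6246 ≈ -0.00016010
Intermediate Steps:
Z = -4230
a(U) = 6 (a(U) = 5 + U/U = 5 + 1 = 6)
k(p) = 12*p*(-31 + p) (k(p) = 6*((p - 31)*(p + p)) = 6*((-31 + p)*(2*p)) = 6*(2*p*(-31 + p)) = 12*p*(-31 + p))
1/(k(N(-12)) + Z) = 1/(12*7*(-31 + 7) - 4230) = 1/(12*7*(-24) - 4230) = 1/(-2016 - 4230) = 1/(-6246) = -1/6246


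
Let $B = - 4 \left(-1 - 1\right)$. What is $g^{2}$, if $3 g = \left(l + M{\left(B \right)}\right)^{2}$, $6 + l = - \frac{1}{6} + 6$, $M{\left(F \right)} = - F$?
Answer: $\frac{5764801}{11664} \approx 494.24$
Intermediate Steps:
$B = 8$ ($B = - 4 \left(-1 - 1\right) = \left(-4\right) \left(-2\right) = 8$)
$l = - \frac{1}{6}$ ($l = -6 + \left(- \frac{1}{6} + 6\right) = -6 + \frac{35}{6} = - \frac{1}{6} \approx -0.16667$)
$g = \frac{2401}{108}$ ($g = \frac{\left(- \frac{1}{6} - 8\right)^{2}}{3} = \frac{\left(- \frac{49}{6}\right)^{2}}{3} = \frac{1}{3} \cdot \frac{2401}{36} = \frac{2401}{108} \approx 22.231$)
$g^{2} = \left(\frac{2401}{108}\right)^{2} = \frac{5764801}{11664}$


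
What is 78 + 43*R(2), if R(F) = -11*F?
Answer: -868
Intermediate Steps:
78 + 43*R(2) = 78 + 43*(-11*2) = 78 + 43*(-22) = 78 - 946 = -868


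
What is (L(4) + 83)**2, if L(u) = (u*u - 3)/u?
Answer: 119025/16 ≈ 7439.1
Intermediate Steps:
L(u) = (-3 + u**2)/u (L(u) = (u**2 - 3)/u = (-3 + u**2)/u)
(L(4) + 83)**2 = ((4 - 3/4) + 83)**2 = (13/4 + 83)**2 = (345/4)**2 = 119025/16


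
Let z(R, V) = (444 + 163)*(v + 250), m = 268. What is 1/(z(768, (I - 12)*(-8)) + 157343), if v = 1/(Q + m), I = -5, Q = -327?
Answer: 59/18235880 ≈ 3.2354e-6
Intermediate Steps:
v = -1/59 (v = 1/(-327 + 268) = 1/(-59) = -1/59 ≈ -0.016949)
z(R, V) = 8952643/59 (z(R, V) = (444 + 163)*(-1/59 + 250) = 607*(14749/59) = 8952643/59)
1/(z(768, (I - 12)*(-8)) + 157343) = 1/(8952643/59 + 157343) = 1/(18235880/59) = 59/18235880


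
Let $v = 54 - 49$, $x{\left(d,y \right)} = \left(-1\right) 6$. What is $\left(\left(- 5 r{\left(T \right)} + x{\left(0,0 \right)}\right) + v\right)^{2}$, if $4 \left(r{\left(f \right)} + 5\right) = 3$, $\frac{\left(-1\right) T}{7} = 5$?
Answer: $\frac{6561}{16} \approx 410.06$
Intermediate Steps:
$T = -35$ ($T = \left(-7\right) 5 = -35$)
$x{\left(d,y \right)} = -6$
$r{\left(f \right)} = - \frac{17}{4}$ ($r{\left(f \right)} = -5 + \frac{1}{4} \cdot 3 = -5 + \frac{3}{4} = - \frac{17}{4}$)
$v = 5$
$\left(\left(- 5 r{\left(T \right)} + x{\left(0,0 \right)}\right) + v\right)^{2} = \left(\left(\left(-5\right) \left(- \frac{17}{4}\right) - 6\right) + 5\right)^{2} = \left(\left(\frac{85}{4} - 6\right) + 5\right)^{2} = \left(\frac{61}{4} + 5\right)^{2} = \left(\frac{81}{4}\right)^{2} = \frac{6561}{16}$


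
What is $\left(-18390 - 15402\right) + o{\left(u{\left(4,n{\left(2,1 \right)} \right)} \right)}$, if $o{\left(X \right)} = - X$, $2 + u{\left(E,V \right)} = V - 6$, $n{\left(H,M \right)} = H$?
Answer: $-33786$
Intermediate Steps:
$u{\left(E,V \right)} = -8 + V$ ($u{\left(E,V \right)} = -2 + \left(V - 6\right) = -2 + \left(-6 + V\right) = -8 + V$)
$\left(-18390 - 15402\right) + o{\left(u{\left(4,n{\left(2,1 \right)} \right)} \right)} = \left(-18390 - 15402\right) - \left(-8 + 2\right) = \left(-18390 - 15402\right) - -6 = -33792 + 6 = -33786$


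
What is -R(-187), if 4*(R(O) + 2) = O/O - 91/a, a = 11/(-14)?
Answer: -1197/44 ≈ -27.205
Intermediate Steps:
a = -11/14 (a = 11*(-1/14) = -11/14 ≈ -0.78571)
R(O) = 1197/44 (R(O) = -2 + (O/O - 91/(-11/14))/4 = -2 + (1 - 91*(-14/11))/4 = -2 + (1 + 1274/11)/4 = -2 + (¼)*(1285/11) = -2 + 1285/44 = 1197/44)
-R(-187) = -1*1197/44 = -1197/44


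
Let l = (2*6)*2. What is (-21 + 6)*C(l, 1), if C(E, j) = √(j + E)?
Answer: -75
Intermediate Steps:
l = 24 (l = 12*2 = 24)
C(E, j) = √(E + j)
(-21 + 6)*C(l, 1) = (-21 + 6)*√(24 + 1) = -15*√25 = -15*5 = -75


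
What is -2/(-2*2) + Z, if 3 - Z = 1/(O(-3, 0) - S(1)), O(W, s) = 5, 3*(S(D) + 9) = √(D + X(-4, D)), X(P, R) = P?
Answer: 4039/1178 - I*√3/589 ≈ 3.4287 - 0.0029407*I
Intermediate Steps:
S(D) = -9 + √(-4 + D)/3 (S(D) = -9 + √(D - 4)/3 = -9 + √(-4 + D)/3)
Z = 3 - 1/(14 - I*√3/3) (Z = 3 - 1/(5 - (-9 + √(-4 + 1)/3)) = 3 - 1/(5 - (-9 + √(-3)/3)) = 3 - 1/(5 - (-9 + (I*√3)/3)) = 3 - 1/(5 - (-9 + I*√3/3)) = 3 - 1/(5 + (9 - I*√3/3)) = 3 - 1/(14 - I*√3/3) ≈ 2.9287 - 0.0029407*I)
-2/(-2*2) + Z = -2/(-2*2) + (1725/589 - I*√3/589) = -2/(-4) + (1725/589 - I*√3/589) = -¼*(-2) + (1725/589 - I*√3/589) = ½ + (1725/589 - I*√3/589) = 4039/1178 - I*√3/589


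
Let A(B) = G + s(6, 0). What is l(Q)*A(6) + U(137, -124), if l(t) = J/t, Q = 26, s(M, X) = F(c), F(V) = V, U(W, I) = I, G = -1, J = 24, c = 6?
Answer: -1552/13 ≈ -119.38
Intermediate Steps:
s(M, X) = 6
l(t) = 24/t
A(B) = 5 (A(B) = -1 + 6 = 5)
l(Q)*A(6) + U(137, -124) = (24/26)*5 - 124 = (24*(1/26))*5 - 124 = (12/13)*5 - 124 = 60/13 - 124 = -1552/13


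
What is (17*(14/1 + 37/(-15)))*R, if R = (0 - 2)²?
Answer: 11764/15 ≈ 784.27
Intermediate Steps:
R = 4 (R = (-2)² = 4)
(17*(14/1 + 37/(-15)))*R = (17*(14/1 + 37/(-15)))*4 = (17*(14*1 + 37*(-1/15)))*4 = (17*(14 - 37/15))*4 = (17*(173/15))*4 = (2941/15)*4 = 11764/15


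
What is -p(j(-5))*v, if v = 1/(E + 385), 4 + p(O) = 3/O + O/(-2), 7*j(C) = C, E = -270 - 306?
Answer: -549/13370 ≈ -0.041062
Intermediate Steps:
E = -576
j(C) = C/7
p(O) = -4 + 3/O - O/2 (p(O) = -4 + (3/O + O/(-2)) = -4 + (3/O + O*(-½)) = -4 + (3/O - O/2) = -4 + 3/O - O/2)
v = -1/191 (v = 1/(-576 + 385) = 1/(-191) = -1/191 ≈ -0.0052356)
-p(j(-5))*v = -(-4 + 3/(((⅐)*(-5))) - (-5)/14)*(-1)/191 = -(-4 + 3/(-5/7) - ½*(-5/7))*(-1)/191 = -(-4 + 3*(-7/5) + 5/14)*(-1)/191 = -(-4 - 21/5 + 5/14)*(-1)/191 = -(-549)*(-1)/(70*191) = -1*549/13370 = -549/13370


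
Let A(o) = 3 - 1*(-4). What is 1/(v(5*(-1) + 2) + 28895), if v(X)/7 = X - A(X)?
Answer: 1/28825 ≈ 3.4692e-5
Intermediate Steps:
A(o) = 7 (A(o) = 3 + 4 = 7)
v(X) = -49 + 7*X (v(X) = 7*(X - 1*7) = 7*(X - 7) = 7*(-7 + X) = -49 + 7*X)
1/(v(5*(-1) + 2) + 28895) = 1/((-49 + 7*(5*(-1) + 2)) + 28895) = 1/((-49 + 7*(-5 + 2)) + 28895) = 1/((-49 + 7*(-3)) + 28895) = 1/((-49 - 21) + 28895) = 1/(-70 + 28895) = 1/28825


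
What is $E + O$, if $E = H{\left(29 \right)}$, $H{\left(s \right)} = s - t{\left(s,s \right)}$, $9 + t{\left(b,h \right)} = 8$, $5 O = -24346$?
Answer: $- \frac{24196}{5} \approx -4839.2$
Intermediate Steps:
$O = - \frac{24346}{5}$ ($O = \frac{1}{5} \left(-24346\right) = - \frac{24346}{5} \approx -4869.2$)
$t{\left(b,h \right)} = -1$ ($t{\left(b,h \right)} = -9 + 8 = -1$)
$H{\left(s \right)} = 1 + s$ ($H{\left(s \right)} = s - -1 = s + 1 = 1 + s$)
$E = 30$ ($E = 1 + 29 = 30$)
$E + O = 30 - \frac{24346}{5} = - \frac{24196}{5}$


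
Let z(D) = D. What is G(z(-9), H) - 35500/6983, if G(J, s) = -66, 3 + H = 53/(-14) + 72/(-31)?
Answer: -496378/6983 ≈ -71.084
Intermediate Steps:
H = -3953/434 (H = -3 + (53/(-14) + 72/(-31)) = -3 + (53*(-1/14) + 72*(-1/31)) = -3 + (-53/14 - 72/31) = -3 - 2651/434 = -3953/434 ≈ -9.1083)
G(z(-9), H) - 35500/6983 = -66 - 35500/6983 = -496378/6983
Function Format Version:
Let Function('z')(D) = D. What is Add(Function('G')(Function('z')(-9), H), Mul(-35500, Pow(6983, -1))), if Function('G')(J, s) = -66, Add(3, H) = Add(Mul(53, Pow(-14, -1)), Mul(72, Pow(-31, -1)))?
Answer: Rational(-496378, 6983) ≈ -71.084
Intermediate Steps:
H = Rational(-3953, 434) (H = Add(-3, Add(Mul(53, Pow(-14, -1)), Mul(72, Pow(-31, -1)))) = Add(-3, Add(Mul(53, Rational(-1, 14)), Mul(72, Rational(-1, 31)))) = Add(-3, Add(Rational(-53, 14), Rational(-72, 31))) = Add(-3, Rational(-2651, 434)) = Rational(-3953, 434) ≈ -9.1083)
Add(Function('G')(Function('z')(-9), H), Mul(-35500, Pow(6983, -1))) = Add(-66, Mul(-35500, Pow(6983, -1))) = Add(-66, Mul(-35500, Rational(1, 6983))) = Add(-66, Rational(-35500, 6983)) = Rational(-496378, 6983)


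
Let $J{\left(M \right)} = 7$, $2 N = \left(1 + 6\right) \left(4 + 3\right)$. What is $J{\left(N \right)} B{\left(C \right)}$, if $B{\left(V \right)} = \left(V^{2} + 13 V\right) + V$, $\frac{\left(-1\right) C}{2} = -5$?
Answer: $1680$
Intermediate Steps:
$C = 10$ ($C = \left(-2\right) \left(-5\right) = 10$)
$B{\left(V \right)} = V^{2} + 14 V$
$N = \frac{49}{2}$ ($N = \frac{\left(1 + 6\right) \left(4 + 3\right)}{2} = \frac{7 \cdot 7}{2} = \frac{1}{2} \cdot 49 = \frac{49}{2} \approx 24.5$)
$J{\left(N \right)} B{\left(C \right)} = 7 \cdot 10 \left(14 + 10\right) = 7 \cdot 10 \cdot 24 = 7 \cdot 240 = 1680$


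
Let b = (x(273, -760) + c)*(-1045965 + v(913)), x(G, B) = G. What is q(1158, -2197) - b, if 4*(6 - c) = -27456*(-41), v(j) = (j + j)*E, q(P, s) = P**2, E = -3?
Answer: -295606601271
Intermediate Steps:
v(j) = -6*j (v(j) = (j + j)*(-3) = (2*j)*(-3) = -6*j)
c = -281418 (c = 6 - (-6864)*(-41) = 6 - 1/4*1125696 = 6 - 281424 = -281418)
b = 295607942235 (b = (273 - 281418)*(-1045965 - 6*913) = -281145*(-1045965 - 5478) = -281145*(-1051443) = 295607942235)
q(1158, -2197) - b = 1158**2 - 1*295607942235 = 1340964 - 295607942235 = -295606601271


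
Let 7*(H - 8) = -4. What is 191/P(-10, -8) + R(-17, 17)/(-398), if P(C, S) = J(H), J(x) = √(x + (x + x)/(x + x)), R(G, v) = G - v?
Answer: 17/199 + 191*√413/59 ≈ 65.875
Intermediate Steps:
H = 52/7 (H = 8 + (⅐)*(-4) = 8 - 4/7 = 52/7 ≈ 7.4286)
J(x) = √(1 + x) (J(x) = √(x + (2*x)/((2*x))) = √(x + (2*x)*(1/(2*x))) = √(x + 1) = √(1 + x))
P(C, S) = √413/7 (P(C, S) = √(1 + 52/7) = √(59/7) = √413/7)
191/P(-10, -8) + R(-17, 17)/(-398) = 191/((√413/7)) + (-17 - 1*17)/(-398) = 191*(√413/59) + (-17 - 17)*(-1/398) = 191*√413/59 - 34*(-1/398) = 191*√413/59 + 17/199 = 17/199 + 191*√413/59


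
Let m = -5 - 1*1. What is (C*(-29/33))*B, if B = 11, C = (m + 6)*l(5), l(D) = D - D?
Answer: 0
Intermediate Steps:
l(D) = 0
m = -6 (m = -5 - 1 = -6)
C = 0 (C = (-6 + 6)*0 = 0*0 = 0)
(C*(-29/33))*B = (0*(-29/33))*11 = 0*11 = 0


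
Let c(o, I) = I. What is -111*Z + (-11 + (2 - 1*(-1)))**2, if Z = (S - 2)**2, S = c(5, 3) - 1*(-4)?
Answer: -2711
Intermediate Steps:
S = 7 (S = 3 - 1*(-4) = 3 + 4 = 7)
Z = 25 (Z = (7 - 2)**2 = 5**2 = 25)
-111*Z + (-11 + (2 - 1*(-1)))**2 = -111*25 + (-11 + (2 - 1*(-1)))**2 = -2775 + (-11 + (2 + 1))**2 = -2775 + (-11 + 3)**2 = -2775 + (-8)**2 = -2775 + 64 = -2711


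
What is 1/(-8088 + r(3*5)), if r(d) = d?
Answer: -1/8073 ≈ -0.00012387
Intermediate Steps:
1/(-8088 + r(3*5)) = 1/(-8088 + 3*5) = 1/(-8088 + 15) = 1/(-8073) = -1/8073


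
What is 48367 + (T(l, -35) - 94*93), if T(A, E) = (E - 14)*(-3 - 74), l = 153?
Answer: 43398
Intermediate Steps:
T(A, E) = 1078 - 77*E (T(A, E) = (-14 + E)*(-77) = 1078 - 77*E)
48367 + (T(l, -35) - 94*93) = 48367 + ((1078 - 77*(-35)) - 94*93) = 48367 + ((1078 + 2695) - 1*8742) = 48367 + (3773 - 8742) = 48367 - 4969 = 43398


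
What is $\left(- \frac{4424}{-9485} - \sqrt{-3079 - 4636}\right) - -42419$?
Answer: $\frac{57478377}{1355} - i \sqrt{7715} \approx 42419.0 - 87.835 i$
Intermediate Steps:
$\left(- \frac{4424}{-9485} - \sqrt{-3079 - 4636}\right) - -42419 = \left(\left(-4424\right) \left(- \frac{1}{9485}\right) - \sqrt{-7715}\right) + 42419 = \left(\frac{632}{1355} - i \sqrt{7715}\right) + 42419 = \frac{57478377}{1355} - i \sqrt{7715}$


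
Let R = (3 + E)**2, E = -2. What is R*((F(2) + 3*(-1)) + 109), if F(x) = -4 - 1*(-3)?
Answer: 105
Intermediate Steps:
F(x) = -1 (F(x) = -4 + 3 = -1)
R = 1 (R = (3 - 2)**2 = 1**2 = 1)
R*((F(2) + 3*(-1)) + 109) = 1*((-1 + 3*(-1)) + 109) = 1*((-1 - 3) + 109) = 1*(-4 + 109) = 1*105 = 105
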